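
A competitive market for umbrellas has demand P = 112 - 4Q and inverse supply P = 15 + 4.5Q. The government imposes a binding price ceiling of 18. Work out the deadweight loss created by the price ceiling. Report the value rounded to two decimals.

Free-market equilibrium: 112 - 4Q = 15 + 4.5Q gives Q* = 11.4118, P* = 66.3529.
At P = 18, sellers supply (18 - 15)/4.5 = 0.6667 while buyers want more, so the quantity traded is 0.6667 at price 18.
The lost-trades triangle has base Q* - 0.6667 = 10.7451 and height equal to the gap between the curves at Q = 0.6667, which is 109.3333 - 18 = 91.3333. DWL = (1/2)(10.7451)(91.3333) = 490.6928.

490.69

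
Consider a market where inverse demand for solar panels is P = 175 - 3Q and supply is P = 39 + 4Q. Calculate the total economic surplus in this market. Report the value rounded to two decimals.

Equilibrium: 175 - 3Q = 39 + 4Q, so Q* = 19.4286 and P* = 116.7143.
Total surplus is the full triangle between the curves from 0 to Q*: (1/2)(19.4286)(175 - 39) = 1321.1429.

1321.14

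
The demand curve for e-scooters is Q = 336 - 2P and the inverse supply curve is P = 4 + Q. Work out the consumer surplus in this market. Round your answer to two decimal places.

Rewriting demand in inverse form: P = 168 - 0.5Q.
Equilibrium: 168 - 0.5Q = 4 + Q, so Q* = 109.3333 and P* = 113.3333.
CS is the area between the demand curve and P* from 0 to Q*: (1/2)(109.3333)(54.6667) = 2988.4444.

2988.44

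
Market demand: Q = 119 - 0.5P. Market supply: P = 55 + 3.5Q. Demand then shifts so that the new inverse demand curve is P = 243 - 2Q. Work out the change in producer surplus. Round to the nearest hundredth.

107.31

Rewriting demand in inverse form: P = 238 - 2Q.
Initial equilibrium: Q_0 = 33.2727, P_0 = 171.4545; CS_0 = (1/2)(33.2727)(66.5455) = 1107.0744, PS_0 = (1/2)(33.2727)(116.4545) = 1937.3802.
New equilibrium: 243 - 2Q = 55 + 3.5Q gives Q_1 = 34.1818, P_1 = 174.6364; CS_1 = 1168.3967, PS_1 = 2044.6942.
Change in producer surplus = 2044.6942 - 1937.3802 = 107.314.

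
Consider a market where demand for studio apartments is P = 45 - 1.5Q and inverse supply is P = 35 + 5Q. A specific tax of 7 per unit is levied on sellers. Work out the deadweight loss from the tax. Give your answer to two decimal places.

3.77

Pre-tax equilibrium: 45 - 1.5Q = 35 + 5Q gives Q* = 1.5385, P* = 42.6923.
A tax on sellers shifts supply up by 7: 45 - 1.5Q = 35 + 5Q + 7, so Q_t = 0.4615. Buyers pay P_b = 44.3077; sellers receive P_s = P_b - 7 = 37.3077.
Deadweight loss is the triangle between the curves from Q_t to Q*: (1/2)(1.5385 - 0.4615)(7) = 3.7692.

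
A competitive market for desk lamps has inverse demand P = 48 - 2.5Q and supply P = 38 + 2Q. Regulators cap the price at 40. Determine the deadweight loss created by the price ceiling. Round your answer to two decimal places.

Without the control, 48 - 2.5Q = 38 + 2Q so Q* = 2.2222 and P* = 42.4444.
At the ceiling price 40, quantity supplied is (40 - 38)/2 = 1; supply is the short side, so Q = 1 trades at P = 40.
The lost-trades triangle has base Q* - 1 = 1.2222 and height equal to the gap between the curves at Q = 1, which is 45.5 - 40 = 5.5. DWL = (1/2)(1.2222)(5.5) = 3.3611.

3.36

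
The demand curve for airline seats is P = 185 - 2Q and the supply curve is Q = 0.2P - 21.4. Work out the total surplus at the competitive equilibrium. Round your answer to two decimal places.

434.57

Rewriting supply in inverse form: P = 107 + 5Q.
Setting demand equal to supply, 78 = 7Q, so Q* = 11.1429 and P* = 162.7143.
Total surplus is the full triangle between the curves from 0 to Q*: (1/2)(11.1429)(185 - 107) = 434.5714.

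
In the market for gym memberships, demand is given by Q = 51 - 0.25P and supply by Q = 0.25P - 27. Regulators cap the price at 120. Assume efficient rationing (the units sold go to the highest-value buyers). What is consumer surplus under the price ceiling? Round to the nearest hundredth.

234.00

Rewriting demand in inverse form: P = 204 - 4Q.
Rewriting supply in inverse form: P = 108 + 4Q.
Without the control, 204 - 4Q = 108 + 4Q so Q* = 12 and P* = 156.
At the ceiling price 120, quantity supplied is (120 - 108)/4 = 3; supply is the short side, so Q = 3 trades at P = 120.
The demand price at Q = 3 is 192. CS is the trapezoid between demand and 120 over [0, 3]: (1/2)[(204 - 120) + (192 - 120)](3) = 234.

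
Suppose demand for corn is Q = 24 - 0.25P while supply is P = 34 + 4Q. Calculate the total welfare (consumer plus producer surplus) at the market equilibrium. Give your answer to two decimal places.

Rewriting demand in inverse form: P = 96 - 4Q.
Equilibrium: 96 - 4Q = 34 + 4Q, so Q* = 7.75 and P* = 65.
Total surplus is the full triangle between the curves from 0 to Q*: (1/2)(7.75)(96 - 34) = 240.25.

240.25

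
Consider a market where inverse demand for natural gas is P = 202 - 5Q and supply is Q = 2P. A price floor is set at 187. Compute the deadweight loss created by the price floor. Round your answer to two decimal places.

Rewriting supply in inverse form: P = 0.5Q.
Without the control, 202 - 5Q = 0.5Q so Q* = 36.7273 and P* = 18.3636.
At the floor price 187, quantity demanded is (202 - 187)/5 = 3; demand is the short side, so Q = 3 trades at P = 187.
At Q = 3 the demand price is 187 and the supply price is 1.5. Deadweight loss is the triangle between the curves from 3 to 36.7273: (1/2)(187 - 1.5)(36.7273 - 3) = 3128.2045.

3128.20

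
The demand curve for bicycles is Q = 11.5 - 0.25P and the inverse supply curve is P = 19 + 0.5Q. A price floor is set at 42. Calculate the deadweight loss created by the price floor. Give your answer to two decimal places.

56.25

Rewriting demand in inverse form: P = 46 - 4Q.
Without the control, 46 - 4Q = 19 + 0.5Q so Q* = 6 and P* = 22.
At P = 42, buyers demand (46 - 42)/4 = 1 while sellers would supply more, so the quantity traded is 1 at price 42.
The lost-trades triangle has base Q* - 1 = 5 and height equal to the gap between the curves at Q = 1, which is 42 - 19.5 = 22.5. DWL = (1/2)(5)(22.5) = 56.25.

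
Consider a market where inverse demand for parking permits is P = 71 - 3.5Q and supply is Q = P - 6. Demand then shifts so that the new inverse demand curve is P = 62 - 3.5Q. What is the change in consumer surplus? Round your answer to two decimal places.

-94.11

Rewriting supply in inverse form: P = 6 + Q.
Initial equilibrium: Q_0 = 14.4444, P_0 = 20.4444; CS_0 = (1/2)(14.4444)(50.5556) = 365.1235, PS_0 = (1/2)(14.4444)(14.4444) = 104.321.
New equilibrium: 62 - 3.5Q = 6 + Q gives Q_1 = 12.4444, P_1 = 18.4444; CS_1 = 271.0123, PS_1 = 77.4321.
Change in consumer surplus = 271.0123 - 365.1235 = -94.1111.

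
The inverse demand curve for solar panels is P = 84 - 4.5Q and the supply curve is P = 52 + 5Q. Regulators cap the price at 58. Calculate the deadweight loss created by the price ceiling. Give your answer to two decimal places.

Free-market equilibrium: 84 - 4.5Q = 52 + 5Q gives Q* = 3.3684, P* = 68.8421.
At P = 58, sellers supply (58 - 52)/5 = 1.2 while buyers want more, so the quantity traded is 1.2 at price 58.
At Q = 1.2 the demand price is 78.6 and the supply price is 58. Deadweight loss is the triangle between the curves from 1.2 to 3.3684: (1/2)(78.6 - 58)(3.3684 - 1.2) = 22.3347.

22.33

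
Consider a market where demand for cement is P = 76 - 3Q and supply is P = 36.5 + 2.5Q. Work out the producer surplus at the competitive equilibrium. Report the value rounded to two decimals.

64.47

Setting demand equal to supply, 39.5 = 5.5Q, so Q* = 7.1818 and P* = 54.4545.
The supply curve's price intercept is 36.5, so PS = (1/2)(Q*)(P* - 36.5) = (1/2)(7.1818)(17.9545) = 64.4731.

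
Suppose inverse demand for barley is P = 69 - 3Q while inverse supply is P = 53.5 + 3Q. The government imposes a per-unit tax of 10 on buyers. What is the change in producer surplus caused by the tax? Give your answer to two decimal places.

-8.75

Without the tax, 69 - 3Q = 53.5 + 3Q so Q* = 2.5833 and P* = 61.25.
With the tax, buyers' net willingness to pay falls by 10: (69 - 10) - 3Q = 53.5 + 3Q, so Q_t = 0.9167. Buyers pay P_b = 66.25; sellers receive P_s = P_b - 10 = 56.25.
PS falls from (1/2)(2.5833)(7.75) = 10.0104 to (1/2)(0.9167)(2.75) = 1.2604, a change of -8.75.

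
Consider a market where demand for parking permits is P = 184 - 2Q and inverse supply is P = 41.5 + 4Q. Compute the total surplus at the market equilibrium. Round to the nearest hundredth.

Setting demand equal to supply, 142.5 = 6Q, so Q* = 23.75 and P* = 136.5.
CS = (1/2)(23.75)(47.5) = 564.0625 and PS = (1/2)(23.75)(95) = 1128.125, so total surplus = 1692.1875.

1692.19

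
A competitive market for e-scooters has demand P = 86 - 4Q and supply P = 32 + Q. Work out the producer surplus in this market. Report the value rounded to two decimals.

Equilibrium: 86 - 4Q = 32 + Q, so Q* = 10.8 and P* = 42.8.
PS is the area between P* and the supply curve from 0 to Q*: (1/2)(10.8)(10.8) = 58.32.

58.32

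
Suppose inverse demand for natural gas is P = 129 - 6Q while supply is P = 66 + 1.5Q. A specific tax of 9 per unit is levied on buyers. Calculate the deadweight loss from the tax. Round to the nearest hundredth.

5.40

Without the tax, 129 - 6Q = 66 + 1.5Q so Q* = 8.4 and P* = 78.6.
With the tax, buyers' net willingness to pay falls by 9: (129 - 9) - 6Q = 66 + 1.5Q, so Q_t = 7.2. Buyers pay P_b = 85.8; sellers receive P_s = P_b - 9 = 76.8.
Deadweight loss is the triangle between the curves from Q_t to Q*: (1/2)(8.4 - 7.2)(9) = 5.4.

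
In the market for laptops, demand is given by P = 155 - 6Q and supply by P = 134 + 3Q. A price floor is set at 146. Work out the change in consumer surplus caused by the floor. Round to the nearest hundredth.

-9.58

Free-market equilibrium: 155 - 6Q = 134 + 3Q gives Q* = 2.3333, P* = 141.
At P = 146, buyers demand (155 - 146)/6 = 1.5 while sellers would supply more, so the quantity traded is 1.5 at price 146.
CS goes from (1/2)(2.3333)(14) = 16.3333 to 6.75 (computed as (155 - 146)(1.5) - (1/2)(6)(1.5)^2), a change of -9.5833.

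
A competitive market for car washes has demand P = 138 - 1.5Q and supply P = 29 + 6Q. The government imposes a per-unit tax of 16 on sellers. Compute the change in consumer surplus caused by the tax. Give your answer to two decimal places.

-43.09

Without the tax, 138 - 1.5Q = 29 + 6Q so Q* = 14.5333 and P* = 116.2.
With the tax, sellers need 16 more per unit: 138 - 1.5Q = 29 + 6Q + 16, so Q_t = 12.4. Buyers pay P_b = 119.4; sellers receive P_s = P_b - 16 = 103.4.
CS falls from (1/2)(14.5333)(21.8) = 158.4133 to (1/2)(12.4)(18.6) = 115.32, a change of -43.0933.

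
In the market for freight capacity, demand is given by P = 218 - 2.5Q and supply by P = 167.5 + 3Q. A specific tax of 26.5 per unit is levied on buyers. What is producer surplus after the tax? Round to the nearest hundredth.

Without the tax, 218 - 2.5Q = 167.5 + 3Q so Q* = 9.1818 and P* = 195.0455.
A tax on buyers shifts demand down by 26.5: (218 - 26.5) - 2.5Q = 167.5 + 3Q, so Q_t = 4.3636. Buyers pay P_b = 207.0909; sellers receive P_s = P_b - 26.5 = 180.5909.
PS = (1/2)(Q_t)(P_s - 167.5) = (1/2)(4.3636)(13.0909) = 28.562.

28.56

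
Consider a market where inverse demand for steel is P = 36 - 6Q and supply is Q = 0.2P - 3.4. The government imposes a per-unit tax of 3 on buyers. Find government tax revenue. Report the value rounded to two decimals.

4.36

Rewriting supply in inverse form: P = 17 + 5Q.
Without the tax, 36 - 6Q = 17 + 5Q so Q* = 1.7273 and P* = 25.6364.
A tax on buyers shifts demand down by 3: (36 - 3) - 6Q = 17 + 5Q, so Q_t = 1.4545. Buyers pay P_b = 27.2727; sellers receive P_s = P_b - 3 = 24.2727.
Revenue is the tax times quantity traded: 3 x 1.4545 = 4.3636.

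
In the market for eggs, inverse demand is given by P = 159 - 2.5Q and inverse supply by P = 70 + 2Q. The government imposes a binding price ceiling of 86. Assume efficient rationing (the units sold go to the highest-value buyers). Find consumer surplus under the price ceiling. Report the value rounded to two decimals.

504.00

Free-market equilibrium: 159 - 2.5Q = 70 + 2Q gives Q* = 19.7778, P* = 109.5556.
At the ceiling price 86, quantity supplied is (86 - 70)/2 = 8; supply is the short side, so Q = 8 trades at P = 86.
The demand price at Q = 8 is 139. CS is the trapezoid between demand and 86 over [0, 8]: (1/2)[(159 - 86) + (139 - 86)](8) = 504.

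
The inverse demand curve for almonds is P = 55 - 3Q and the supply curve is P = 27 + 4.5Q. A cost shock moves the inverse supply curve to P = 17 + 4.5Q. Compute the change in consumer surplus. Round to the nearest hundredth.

Initial equilibrium: Q_0 = 3.7333, P_0 = 43.8; CS_0 = (1/2)(3.7333)(11.2) = 20.9067, PS_0 = (1/2)(3.7333)(16.8) = 31.36.
New equilibrium: 55 - 3Q = 17 + 4.5Q gives Q_1 = 5.0667, P_1 = 39.8; CS_1 = 38.5067, PS_1 = 57.76.
Change in consumer surplus = 38.5067 - 20.9067 = 17.6.

17.60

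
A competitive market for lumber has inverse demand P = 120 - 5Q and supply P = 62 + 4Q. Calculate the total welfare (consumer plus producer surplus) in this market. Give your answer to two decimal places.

Equilibrium: 120 - 5Q = 62 + 4Q, so Q* = 6.4444 and P* = 87.7778.
Total surplus is the full triangle between the curves from 0 to Q*: (1/2)(6.4444)(120 - 62) = 186.8889.

186.89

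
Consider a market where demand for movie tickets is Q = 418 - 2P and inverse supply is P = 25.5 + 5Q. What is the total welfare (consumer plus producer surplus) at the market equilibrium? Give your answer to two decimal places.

3061.11

Rewriting demand in inverse form: P = 209 - 0.5Q.
Equilibrium: 209 - 0.5Q = 25.5 + 5Q, so Q* = 33.3636 and P* = 192.3182.
CS = (1/2)(33.3636)(16.6818) = 278.2831 and PS = (1/2)(33.3636)(166.8182) = 2782.8306, so total surplus = 3061.1136.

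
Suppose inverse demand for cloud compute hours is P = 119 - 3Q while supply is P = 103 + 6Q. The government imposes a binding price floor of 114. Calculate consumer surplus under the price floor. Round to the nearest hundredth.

4.17

Without the control, 119 - 3Q = 103 + 6Q so Q* = 1.7778 and P* = 113.6667.
At the floor price 114, quantity demanded is (119 - 114)/3 = 1.6667; demand is the short side, so Q = 1.6667 trades at P = 114.
CS is the triangle under demand above 114: (1/2)(1.6667)(119 - 114) = 4.1667.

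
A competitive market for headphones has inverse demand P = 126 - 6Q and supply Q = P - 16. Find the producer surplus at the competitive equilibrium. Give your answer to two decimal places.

Rewriting supply in inverse form: P = 16 + Q.
Set 126 - 6Q = 16 + Q, which gives 110 = 7Q, so Q* = 15.7143 and P* = 126 - 6(15.7143) = 31.7143.
Producer surplus is the triangle above supply below P*: (1/2)(15.7143)(31.7143 - 16) = (1/2)(15.7143)(15.7143) = 123.4694.

123.47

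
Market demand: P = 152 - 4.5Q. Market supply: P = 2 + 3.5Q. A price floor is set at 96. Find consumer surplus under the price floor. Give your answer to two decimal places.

Free-market equilibrium: 152 - 4.5Q = 2 + 3.5Q gives Q* = 18.75, P* = 67.625.
At the floor price 96, quantity demanded is (152 - 96)/4.5 = 12.4444; demand is the short side, so Q = 12.4444 trades at P = 96.
CS is the triangle under demand above 96: (1/2)(12.4444)(152 - 96) = 348.4444.

348.44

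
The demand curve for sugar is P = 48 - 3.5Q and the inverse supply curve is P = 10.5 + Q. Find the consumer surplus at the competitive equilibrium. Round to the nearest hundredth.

Setting demand equal to supply, 37.5 = 4.5Q, so Q* = 8.3333 and P* = 18.8333.
CS is the area between the demand curve and P* from 0 to Q*: (1/2)(8.3333)(29.1667) = 121.5278.

121.53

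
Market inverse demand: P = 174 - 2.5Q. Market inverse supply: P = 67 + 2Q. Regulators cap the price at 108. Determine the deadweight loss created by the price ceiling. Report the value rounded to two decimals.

24.17

Free-market equilibrium: 174 - 2.5Q = 67 + 2Q gives Q* = 23.7778, P* = 114.5556.
At P = 108, sellers supply (108 - 67)/2 = 20.5 while buyers want more, so the quantity traded is 20.5 at price 108.
The lost-trades triangle has base Q* - 20.5 = 3.2778 and height equal to the gap between the curves at Q = 20.5, which is 122.75 - 108 = 14.75. DWL = (1/2)(3.2778)(14.75) = 24.1736.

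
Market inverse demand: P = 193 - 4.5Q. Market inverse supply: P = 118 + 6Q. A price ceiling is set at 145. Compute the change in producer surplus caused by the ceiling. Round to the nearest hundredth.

Without the control, 193 - 4.5Q = 118 + 6Q so Q* = 7.1429 and P* = 160.8571.
At P = 145, sellers supply (145 - 118)/6 = 4.5 while buyers want more, so the quantity traded is 4.5 at price 145.
PS goes from (1/2)(7.1429)(42.8571) = 153.0612 to 60.75 (computed as (145 - 118)(4.5) - (1/2)(6)(4.5)^2), a change of -92.3112.

-92.31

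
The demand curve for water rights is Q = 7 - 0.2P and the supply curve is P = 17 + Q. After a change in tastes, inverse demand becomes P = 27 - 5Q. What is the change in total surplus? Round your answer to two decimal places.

Rewriting demand in inverse form: P = 35 - 5Q.
Initial equilibrium: Q_0 = 3, P_0 = 20; CS_0 = (1/2)(3)(15) = 22.5, PS_0 = (1/2)(3)(3) = 4.5.
New equilibrium: 27 - 5Q = 17 + Q gives Q_1 = 1.6667, P_1 = 18.6667; CS_1 = 6.9444, PS_1 = 1.3889.
Change in total surplus = (6.9444 + 1.3889) - (22.5 + 4.5) = -18.6667.

-18.67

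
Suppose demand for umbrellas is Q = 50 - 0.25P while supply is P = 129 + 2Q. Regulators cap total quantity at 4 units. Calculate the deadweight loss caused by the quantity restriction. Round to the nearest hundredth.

Rewriting demand in inverse form: P = 200 - 4Q.
Without the quota, 200 - 4Q = 129 + 2Q gives Q* = 11.8333.
At Q = 4 the demand price is 200 - 4(4) = 184 and the supply price is 129 + 2(4) = 137.
Deadweight loss is the triangle between the curves from 4 to 11.8333: (1/2)(184 - 137)(11.8333 - 4) = 184.0833.

184.08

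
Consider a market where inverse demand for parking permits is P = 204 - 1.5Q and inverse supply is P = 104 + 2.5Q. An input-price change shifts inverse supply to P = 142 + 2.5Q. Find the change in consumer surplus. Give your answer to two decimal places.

-288.56

Initial equilibrium: Q_0 = 25, P_0 = 166.5; CS_0 = (1/2)(25)(37.5) = 468.75, PS_0 = (1/2)(25)(62.5) = 781.25.
New equilibrium: 204 - 1.5Q = 142 + 2.5Q gives Q_1 = 15.5, P_1 = 180.75; CS_1 = 180.1875, PS_1 = 300.3125.
Change in consumer surplus = 180.1875 - 468.75 = -288.5625.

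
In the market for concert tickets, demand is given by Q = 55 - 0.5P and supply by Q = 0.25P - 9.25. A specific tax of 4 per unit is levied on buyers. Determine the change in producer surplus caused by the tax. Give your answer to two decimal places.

-31.56

Rewriting demand in inverse form: P = 110 - 2Q.
Rewriting supply in inverse form: P = 37 + 4Q.
Pre-tax equilibrium: 110 - 2Q = 37 + 4Q gives Q* = 12.1667, P* = 85.6667.
A tax on buyers shifts demand down by 4: (110 - 4) - 2Q = 37 + 4Q, so Q_t = 11.5. Buyers pay P_b = 87; sellers receive P_s = P_b - 4 = 83.
Producers lose the trapezoid between P_s and P* out to Q_t plus the triangle from Q_t to Q*: change in PS = 264.5 - 296.0556 = -31.5556.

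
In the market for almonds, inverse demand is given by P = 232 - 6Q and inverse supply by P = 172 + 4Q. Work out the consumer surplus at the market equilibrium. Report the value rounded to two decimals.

Set 232 - 6Q = 172 + 4Q, which gives 60 = 10Q, so Q* = 6 and P* = 232 - 6(6) = 196.
Consumer surplus is the triangle under demand above P*: (1/2)(6)(232 - 196) = (1/2)(6)(36) = 108.

108.00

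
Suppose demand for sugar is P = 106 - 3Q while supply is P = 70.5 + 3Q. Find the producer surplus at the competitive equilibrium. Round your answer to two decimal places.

52.51

Set 106 - 3Q = 70.5 + 3Q, which gives 35.5 = 6Q, so Q* = 5.9167 and P* = 106 - 3(5.9167) = 88.25.
PS is the area between P* and the supply curve from 0 to Q*: (1/2)(5.9167)(17.75) = 52.5104.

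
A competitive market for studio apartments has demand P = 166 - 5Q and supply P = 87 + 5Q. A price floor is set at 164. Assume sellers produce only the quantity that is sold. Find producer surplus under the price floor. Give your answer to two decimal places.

30.40

Free-market equilibrium: 166 - 5Q = 87 + 5Q gives Q* = 7.9, P* = 126.5.
At the floor price 164, quantity demanded is (166 - 164)/5 = 0.4; demand is the short side, so Q = 0.4 trades at P = 164.
The supply price at Q = 0.4 is 89. PS is the trapezoid between 164 and supply over [0, 0.4]: (1/2)[(164 - 87) + (164 - 89)](0.4) = 30.4.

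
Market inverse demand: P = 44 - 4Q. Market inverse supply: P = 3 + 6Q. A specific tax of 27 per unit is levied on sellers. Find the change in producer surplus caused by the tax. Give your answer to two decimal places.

-44.55

Pre-tax equilibrium: 44 - 4Q = 3 + 6Q gives Q* = 4.1, P* = 27.6.
With the tax, sellers need 27 more per unit: 44 - 4Q = 3 + 6Q + 27, so Q_t = 1.4. Buyers pay P_b = 38.4; sellers receive P_s = P_b - 27 = 11.4.
Producers lose the trapezoid between P_s and P* out to Q_t plus the triangle from Q_t to Q*: change in PS = 5.88 - 50.43 = -44.55.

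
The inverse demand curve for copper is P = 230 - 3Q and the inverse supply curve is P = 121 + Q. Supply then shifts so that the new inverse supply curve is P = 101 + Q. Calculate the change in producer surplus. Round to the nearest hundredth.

148.75

Initial equilibrium: Q_0 = 27.25, P_0 = 148.25; CS_0 = (1/2)(27.25)(81.75) = 1113.8438, PS_0 = (1/2)(27.25)(27.25) = 371.2812.
New equilibrium: 230 - 3Q = 101 + Q gives Q_1 = 32.25, P_1 = 133.25; CS_1 = 1560.0938, PS_1 = 520.0312.
Change in producer surplus = 520.0312 - 371.2812 = 148.75.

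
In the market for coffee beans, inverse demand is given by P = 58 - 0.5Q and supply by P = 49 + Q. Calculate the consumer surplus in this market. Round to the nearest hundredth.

9.00

Equilibrium: 58 - 0.5Q = 49 + Q, so Q* = 6 and P* = 55.
Consumer surplus is the triangle under demand above P*: (1/2)(6)(58 - 55) = (1/2)(6)(3) = 9.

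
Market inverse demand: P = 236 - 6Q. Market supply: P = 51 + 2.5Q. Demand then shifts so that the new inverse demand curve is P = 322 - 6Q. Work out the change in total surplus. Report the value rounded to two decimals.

Initial equilibrium: Q_0 = 21.7647, P_0 = 105.4118; CS_0 = (1/2)(21.7647)(130.5882) = 1421.1073, PS_0 = (1/2)(21.7647)(54.4118) = 592.128.
New equilibrium: 322 - 6Q = 51 + 2.5Q gives Q_1 = 31.8824, P_1 = 130.7059; CS_1 = 3049.4533, PS_1 = 1270.6055.
Change in total surplus = (3049.4533 + 1270.6055) - (1421.1073 + 592.128) = 2306.8235.

2306.82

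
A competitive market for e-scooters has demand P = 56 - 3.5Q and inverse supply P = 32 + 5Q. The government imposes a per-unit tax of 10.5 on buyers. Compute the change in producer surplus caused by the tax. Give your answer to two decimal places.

-13.62

Pre-tax equilibrium: 56 - 3.5Q = 32 + 5Q gives Q* = 2.8235, P* = 46.1176.
A tax on buyers shifts demand down by 10.5: (56 - 10.5) - 3.5Q = 32 + 5Q, so Q_t = 1.5882. Buyers pay P_b = 50.4412; sellers receive P_s = P_b - 10.5 = 39.9412.
PS falls from (1/2)(2.8235)(14.1176) = 19.9308 to (1/2)(1.5882)(7.9412) = 6.3062, a change of -13.6246.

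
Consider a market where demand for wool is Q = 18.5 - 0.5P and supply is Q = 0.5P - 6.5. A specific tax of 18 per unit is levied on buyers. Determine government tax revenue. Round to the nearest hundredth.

27.00

Rewriting demand in inverse form: P = 37 - 2Q.
Rewriting supply in inverse form: P = 13 + 2Q.
Pre-tax equilibrium: 37 - 2Q = 13 + 2Q gives Q* = 6, P* = 25.
A tax on buyers shifts demand down by 18: (37 - 18) - 2Q = 13 + 2Q, so Q_t = 1.5. Buyers pay P_b = 34; sellers receive P_s = P_b - 18 = 16.
Tax revenue = t x Q_t = 18 x 1.5 = 27.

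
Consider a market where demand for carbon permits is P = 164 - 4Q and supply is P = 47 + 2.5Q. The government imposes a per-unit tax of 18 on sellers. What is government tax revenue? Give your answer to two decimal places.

Without the tax, 164 - 4Q = 47 + 2.5Q so Q* = 18 and P* = 92.
With the tax, sellers need 18 more per unit: 164 - 4Q = 47 + 2.5Q + 18, so Q_t = 15.2308. Buyers pay P_b = 103.0769; sellers receive P_s = P_b - 18 = 85.0769.
Tax revenue = t x Q_t = 18 x 15.2308 = 274.1538.

274.15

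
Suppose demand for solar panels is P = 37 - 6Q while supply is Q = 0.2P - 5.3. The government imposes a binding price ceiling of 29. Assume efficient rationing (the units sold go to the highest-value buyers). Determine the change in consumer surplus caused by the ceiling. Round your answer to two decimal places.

0.52

Rewriting supply in inverse form: P = 26.5 + 5Q.
Without the control, 37 - 6Q = 26.5 + 5Q so Q* = 0.9545 and P* = 31.2727.
At P = 29, sellers supply (29 - 26.5)/5 = 0.5 while buyers want more, so the quantity traded is 0.5 at price 29.
CS goes from (1/2)(0.9545)(5.7273) = 2.7335 to 3.25 (computed as (37 - 29)(0.5) - (1/2)(6)(0.5)^2), a change of 0.5165.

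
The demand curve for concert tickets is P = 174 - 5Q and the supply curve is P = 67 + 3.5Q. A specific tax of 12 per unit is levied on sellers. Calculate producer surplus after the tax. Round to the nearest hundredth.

Without the tax, 174 - 5Q = 67 + 3.5Q so Q* = 12.5882 and P* = 111.0588.
With the tax, sellers need 12 more per unit: 174 - 5Q = 67 + 3.5Q + 12, so Q_t = 11.1765. Buyers pay P_b = 118.1176; sellers receive P_s = P_b - 12 = 106.1176.
PS = (1/2)(Q_t)(P_s - 67) = (1/2)(11.1765)(39.1176) = 218.5986.

218.60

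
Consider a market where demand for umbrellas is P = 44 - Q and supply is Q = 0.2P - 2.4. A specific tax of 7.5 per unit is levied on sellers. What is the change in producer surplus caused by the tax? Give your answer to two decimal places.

Rewriting supply in inverse form: P = 12 + 5Q.
Without the tax, 44 - Q = 12 + 5Q so Q* = 5.3333 and P* = 38.6667.
With the tax, sellers need 7.5 more per unit: 44 - Q = 12 + 5Q + 7.5, so Q_t = 4.0833. Buyers pay P_b = 39.9167; sellers receive P_s = P_b - 7.5 = 32.4167.
PS falls from (1/2)(5.3333)(26.6667) = 71.1111 to (1/2)(4.0833)(20.4167) = 41.684, a change of -29.4271.

-29.43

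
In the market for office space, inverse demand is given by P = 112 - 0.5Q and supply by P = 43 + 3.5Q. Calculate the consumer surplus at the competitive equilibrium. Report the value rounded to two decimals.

Set 112 - 0.5Q = 43 + 3.5Q, which gives 69 = 4Q, so Q* = 17.25 and P* = 112 - 0.5(17.25) = 103.375.
CS is the area between the demand curve and P* from 0 to Q*: (1/2)(17.25)(8.625) = 74.3906.

74.39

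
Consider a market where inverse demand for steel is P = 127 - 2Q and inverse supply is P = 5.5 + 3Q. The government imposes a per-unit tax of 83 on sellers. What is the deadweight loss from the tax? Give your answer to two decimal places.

688.90

Without the tax, 127 - 2Q = 5.5 + 3Q so Q* = 24.3 and P* = 78.4.
With the tax, sellers need 83 more per unit: 127 - 2Q = 5.5 + 3Q + 83, so Q_t = 7.7. Buyers pay P_b = 111.6; sellers receive P_s = P_b - 83 = 28.6.
The welfare triangle lost has base Q* - Q_t = 16.6 and height t = 83, so DWL = (1/2)(16.6)(83) = 688.9.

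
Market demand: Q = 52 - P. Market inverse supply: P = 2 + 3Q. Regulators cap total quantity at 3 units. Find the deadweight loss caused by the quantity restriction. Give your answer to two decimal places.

180.50

Rewriting demand in inverse form: P = 52 - Q.
Unrestricted equilibrium: Q* = (52 - 2)/(1 + 3) = 12.5.
At Q = 3 the demand price is 52 - (3) = 49 and the supply price is 2 + 3(3) = 11.
DWL = (1/2)(gap between curves at 3) x (Q* - 3) = (1/2)(38)(9.5) = 180.5.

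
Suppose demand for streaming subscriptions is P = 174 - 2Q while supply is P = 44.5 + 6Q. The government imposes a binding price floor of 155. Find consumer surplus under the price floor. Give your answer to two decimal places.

90.25

Free-market equilibrium: 174 - 2Q = 44.5 + 6Q gives Q* = 16.1875, P* = 141.625.
At the floor price 155, quantity demanded is (174 - 155)/2 = 9.5; demand is the short side, so Q = 9.5 trades at P = 155.
CS is the triangle under demand above 155: (1/2)(9.5)(174 - 155) = 90.25.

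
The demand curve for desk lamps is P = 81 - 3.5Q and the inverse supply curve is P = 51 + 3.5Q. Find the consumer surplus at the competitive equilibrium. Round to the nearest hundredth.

Setting demand equal to supply, 30 = 7Q, so Q* = 4.2857 and P* = 66.
Consumer surplus is the triangle under demand above P*: (1/2)(4.2857)(81 - 66) = (1/2)(4.2857)(15) = 32.1429.

32.14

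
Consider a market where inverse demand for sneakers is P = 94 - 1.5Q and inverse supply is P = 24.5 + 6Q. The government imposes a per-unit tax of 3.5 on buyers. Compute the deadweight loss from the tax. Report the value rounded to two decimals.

Pre-tax equilibrium: 94 - 1.5Q = 24.5 + 6Q gives Q* = 9.2667, P* = 80.1.
With the tax, buyers' net willingness to pay falls by 3.5: (94 - 3.5) - 1.5Q = 24.5 + 6Q, so Q_t = 8.8. Buyers pay P_b = 80.8; sellers receive P_s = P_b - 3.5 = 77.3.
Deadweight loss is the triangle between the curves from Q_t to Q*: (1/2)(9.2667 - 8.8)(3.5) = 0.8167.

0.82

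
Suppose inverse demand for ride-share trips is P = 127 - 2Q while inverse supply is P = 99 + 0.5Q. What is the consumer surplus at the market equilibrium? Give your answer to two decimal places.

Equilibrium: 127 - 2Q = 99 + 0.5Q, so Q* = 11.2 and P* = 104.6.
Consumer surplus is the triangle under demand above P*: (1/2)(11.2)(127 - 104.6) = (1/2)(11.2)(22.4) = 125.44.

125.44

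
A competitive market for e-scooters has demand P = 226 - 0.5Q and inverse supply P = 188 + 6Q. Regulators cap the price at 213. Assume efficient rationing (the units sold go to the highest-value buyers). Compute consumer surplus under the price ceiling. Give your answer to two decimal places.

49.83

Free-market equilibrium: 226 - 0.5Q = 188 + 6Q gives Q* = 5.8462, P* = 223.0769.
At P = 213, sellers supply (213 - 188)/6 = 4.1667 while buyers want more, so the quantity traded is 4.1667 at price 213.
The demand price at Q = 4.1667 is 223.9167. CS is the trapezoid between demand and 213 over [0, 4.1667]: (1/2)[(226 - 213) + (223.9167 - 213)](4.1667) = 49.8264.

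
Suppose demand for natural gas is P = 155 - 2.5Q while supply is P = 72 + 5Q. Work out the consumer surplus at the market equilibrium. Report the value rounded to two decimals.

153.09

Setting demand equal to supply, 83 = 7.5Q, so Q* = 11.0667 and P* = 127.3333.
The demand choke price is 155, so CS = (1/2)(Q*)(155 - P*) = (1/2)(11.0667)(27.6667) = 153.0889.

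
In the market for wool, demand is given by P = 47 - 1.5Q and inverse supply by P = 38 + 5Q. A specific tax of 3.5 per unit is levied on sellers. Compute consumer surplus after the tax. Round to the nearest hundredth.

0.54

Pre-tax equilibrium: 47 - 1.5Q = 38 + 5Q gives Q* = 1.3846, P* = 44.9231.
With the tax, sellers need 3.5 more per unit: 47 - 1.5Q = 38 + 5Q + 3.5, so Q_t = 0.8462. Buyers pay P_b = 45.7308; sellers receive P_s = P_b - 3.5 = 42.2308.
Consumer surplus is the triangle under demand above P_b: (1/2)(0.8462)(47 - 45.7308) = 0.537.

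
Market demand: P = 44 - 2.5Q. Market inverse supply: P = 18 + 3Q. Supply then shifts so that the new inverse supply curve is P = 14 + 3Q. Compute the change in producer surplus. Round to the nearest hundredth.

Initial equilibrium: Q_0 = 4.7273, P_0 = 32.1818; CS_0 = (1/2)(4.7273)(11.8182) = 27.9339, PS_0 = (1/2)(4.7273)(14.1818) = 33.5207.
New equilibrium: 44 - 2.5Q = 14 + 3Q gives Q_1 = 5.4545, P_1 = 30.3636; CS_1 = 37.1901, PS_1 = 44.6281.
Change in producer surplus = 44.6281 - 33.5207 = 11.1074.

11.11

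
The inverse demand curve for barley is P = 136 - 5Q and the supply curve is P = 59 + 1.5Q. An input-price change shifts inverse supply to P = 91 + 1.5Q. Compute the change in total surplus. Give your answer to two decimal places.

Initial equilibrium: Q_0 = 11.8462, P_0 = 76.7692; CS_0 = (1/2)(11.8462)(59.2308) = 350.8284, PS_0 = (1/2)(11.8462)(17.7692) = 105.2485.
New equilibrium: 136 - 5Q = 91 + 1.5Q gives Q_1 = 6.9231, P_1 = 101.3846; CS_1 = 119.8225, PS_1 = 35.9467.
Change in total surplus = (119.8225 + 35.9467) - (350.8284 + 105.2485) = -300.3077.

-300.31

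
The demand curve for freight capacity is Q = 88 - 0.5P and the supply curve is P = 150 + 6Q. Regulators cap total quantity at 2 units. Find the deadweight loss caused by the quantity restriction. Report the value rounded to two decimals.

6.25

Rewriting demand in inverse form: P = 176 - 2Q.
Without the quota, 176 - 2Q = 150 + 6Q gives Q* = 3.25.
At Q = 2 the demand price is 176 - 2(2) = 172 and the supply price is 150 + 6(2) = 162.
Deadweight loss is the triangle between the curves from 2 to 3.25: (1/2)(172 - 162)(3.25 - 2) = 6.25.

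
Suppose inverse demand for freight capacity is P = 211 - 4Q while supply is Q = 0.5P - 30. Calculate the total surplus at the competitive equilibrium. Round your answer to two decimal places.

1900.08

Rewriting supply in inverse form: P = 60 + 2Q.
Setting demand equal to supply, 151 = 6Q, so Q* = 25.1667 and P* = 110.3333.
Total surplus is the full triangle between the curves from 0 to Q*: (1/2)(25.1667)(211 - 60) = 1900.0833.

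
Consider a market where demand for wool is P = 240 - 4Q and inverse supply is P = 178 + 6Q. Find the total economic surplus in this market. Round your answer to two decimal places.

192.20

Equilibrium: 240 - 4Q = 178 + 6Q, so Q* = 6.2 and P* = 215.2.
Total surplus is the full triangle between the curves from 0 to Q*: (1/2)(6.2)(240 - 178) = 192.2.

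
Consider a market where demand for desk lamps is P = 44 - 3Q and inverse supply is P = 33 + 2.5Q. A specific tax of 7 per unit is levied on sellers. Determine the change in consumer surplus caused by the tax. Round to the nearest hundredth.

-5.21

Pre-tax equilibrium: 44 - 3Q = 33 + 2.5Q gives Q* = 2, P* = 38.
A tax on sellers shifts supply up by 7: 44 - 3Q = 33 + 2.5Q + 7, so Q_t = 0.7273. Buyers pay P_b = 41.8182; sellers receive P_s = P_b - 7 = 34.8182.
CS falls from (1/2)(2)(6) = 6 to (1/2)(0.7273)(2.1818) = 0.7934, a change of -5.2066.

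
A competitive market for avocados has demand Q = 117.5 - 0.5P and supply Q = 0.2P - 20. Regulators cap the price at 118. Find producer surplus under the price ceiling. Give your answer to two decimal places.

32.40

Rewriting demand in inverse form: P = 235 - 2Q.
Rewriting supply in inverse form: P = 100 + 5Q.
Without the control, 235 - 2Q = 100 + 5Q so Q* = 19.2857 and P* = 196.4286.
At the ceiling price 118, quantity supplied is (118 - 100)/5 = 3.6; supply is the short side, so Q = 3.6 trades at P = 118.
PS is the triangle above supply below 118: (1/2)(3.6)(118 - 100) = 32.4.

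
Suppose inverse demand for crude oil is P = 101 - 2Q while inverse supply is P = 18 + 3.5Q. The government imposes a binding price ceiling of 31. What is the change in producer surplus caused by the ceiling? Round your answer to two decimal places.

-374.39

Without the control, 101 - 2Q = 18 + 3.5Q so Q* = 15.0909 and P* = 70.8182.
At the ceiling price 31, quantity supplied is (31 - 18)/3.5 = 3.7143; supply is the short side, so Q = 3.7143 trades at P = 31.
PS goes from (1/2)(15.0909)(52.8182) = 398.5372 to 24.1429 (computed as (31 - 18)(3.7143) - (1/2)(3.5)(3.7143)^2), a change of -374.3943.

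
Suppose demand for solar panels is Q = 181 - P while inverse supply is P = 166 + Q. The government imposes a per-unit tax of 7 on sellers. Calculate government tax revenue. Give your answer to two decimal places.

Rewriting demand in inverse form: P = 181 - Q.
Pre-tax equilibrium: 181 - Q = 166 + Q gives Q* = 7.5, P* = 173.5.
A tax on sellers shifts supply up by 7: 181 - Q = 166 + Q + 7, so Q_t = 4. Buyers pay P_b = 177; sellers receive P_s = P_b - 7 = 170.
Revenue is the tax times quantity traded: 7 x 4 = 28.

28.00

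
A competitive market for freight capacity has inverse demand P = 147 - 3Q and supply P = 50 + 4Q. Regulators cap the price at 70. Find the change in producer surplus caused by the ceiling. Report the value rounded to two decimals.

Without the control, 147 - 3Q = 50 + 4Q so Q* = 13.8571 and P* = 105.4286.
At the ceiling price 70, quantity supplied is (70 - 50)/4 = 5; supply is the short side, so Q = 5 trades at P = 70.
PS goes from (1/2)(13.8571)(55.4286) = 384.0408 to 50 (computed as (70 - 50)(5) - (1/2)(4)(5)^2), a change of -334.0408.

-334.04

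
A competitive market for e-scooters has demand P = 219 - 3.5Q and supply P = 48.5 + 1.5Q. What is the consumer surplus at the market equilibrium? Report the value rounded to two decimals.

Setting demand equal to supply, 170.5 = 5Q, so Q* = 34.1 and P* = 99.65.
Consumer surplus is the triangle under demand above P*: (1/2)(34.1)(219 - 99.65) = (1/2)(34.1)(119.35) = 2034.9175.

2034.92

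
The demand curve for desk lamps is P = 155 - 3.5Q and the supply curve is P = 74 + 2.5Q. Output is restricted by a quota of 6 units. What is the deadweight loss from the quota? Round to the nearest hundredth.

Unrestricted equilibrium: Q* = (155 - 74)/(3.5 + 2.5) = 13.5.
At Q = 6 the demand price is 155 - 3.5(6) = 134 and the supply price is 74 + 2.5(6) = 89.
DWL = (1/2)(gap between curves at 6) x (Q* - 6) = (1/2)(45)(7.5) = 168.75.

168.75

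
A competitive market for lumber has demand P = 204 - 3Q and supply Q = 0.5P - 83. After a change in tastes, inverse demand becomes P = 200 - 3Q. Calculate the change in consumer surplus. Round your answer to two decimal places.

Rewriting supply in inverse form: P = 166 + 2Q.
Initial equilibrium: Q_0 = 7.6, P_0 = 181.2; CS_0 = (1/2)(7.6)(22.8) = 86.64, PS_0 = (1/2)(7.6)(15.2) = 57.76.
New equilibrium: 200 - 3Q = 166 + 2Q gives Q_1 = 6.8, P_1 = 179.6; CS_1 = 69.36, PS_1 = 46.24.
Change in consumer surplus = 69.36 - 86.64 = -17.28.

-17.28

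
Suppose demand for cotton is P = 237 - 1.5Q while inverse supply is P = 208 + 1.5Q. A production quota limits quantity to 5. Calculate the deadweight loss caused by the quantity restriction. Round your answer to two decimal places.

Without the quota, 237 - 1.5Q = 208 + 1.5Q gives Q* = 9.6667.
At Q = 5 the demand price is 237 - 1.5(5) = 229.5 and the supply price is 208 + 1.5(5) = 215.5.
Deadweight loss is the triangle between the curves from 5 to 9.6667: (1/2)(229.5 - 215.5)(9.6667 - 5) = 32.6667.

32.67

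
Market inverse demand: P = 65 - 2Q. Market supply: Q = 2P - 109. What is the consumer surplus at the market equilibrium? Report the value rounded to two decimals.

17.64

Rewriting supply in inverse form: P = 54.5 + 0.5Q.
Equilibrium: 65 - 2Q = 54.5 + 0.5Q, so Q* = 4.2 and P* = 56.6.
The demand choke price is 65, so CS = (1/2)(Q*)(65 - P*) = (1/2)(4.2)(8.4) = 17.64.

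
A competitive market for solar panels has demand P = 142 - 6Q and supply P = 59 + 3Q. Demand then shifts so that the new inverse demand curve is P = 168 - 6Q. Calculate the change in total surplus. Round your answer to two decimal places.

277.33

Initial equilibrium: Q_0 = 9.2222, P_0 = 86.6667; CS_0 = (1/2)(9.2222)(55.3333) = 255.1481, PS_0 = (1/2)(9.2222)(27.6667) = 127.5741.
New equilibrium: 168 - 6Q = 59 + 3Q gives Q_1 = 12.1111, P_1 = 95.3333; CS_1 = 440.037, PS_1 = 220.0185.
Change in total surplus = (440.037 + 220.0185) - (255.1481 + 127.5741) = 277.3333.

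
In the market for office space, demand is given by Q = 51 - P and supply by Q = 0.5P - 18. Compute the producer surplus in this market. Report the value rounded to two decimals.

25.00

Rewriting demand in inverse form: P = 51 - Q.
Rewriting supply in inverse form: P = 36 + 2Q.
Equilibrium: 51 - Q = 36 + 2Q, so Q* = 5 and P* = 46.
The supply curve's price intercept is 36, so PS = (1/2)(Q*)(P* - 36) = (1/2)(5)(10) = 25.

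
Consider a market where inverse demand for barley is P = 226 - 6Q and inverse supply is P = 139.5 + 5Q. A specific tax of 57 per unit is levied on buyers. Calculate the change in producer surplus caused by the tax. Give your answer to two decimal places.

Pre-tax equilibrium: 226 - 6Q = 139.5 + 5Q gives Q* = 7.8636, P* = 178.8182.
With the tax, buyers' net willingness to pay falls by 57: (226 - 57) - 6Q = 139.5 + 5Q, so Q_t = 2.6818. Buyers pay P_b = 209.9091; sellers receive P_s = P_b - 57 = 152.9091.
PS falls from (1/2)(7.8636)(39.3182) = 154.5919 to (1/2)(2.6818)(13.4091) = 17.9804, a change of -136.6116.

-136.61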